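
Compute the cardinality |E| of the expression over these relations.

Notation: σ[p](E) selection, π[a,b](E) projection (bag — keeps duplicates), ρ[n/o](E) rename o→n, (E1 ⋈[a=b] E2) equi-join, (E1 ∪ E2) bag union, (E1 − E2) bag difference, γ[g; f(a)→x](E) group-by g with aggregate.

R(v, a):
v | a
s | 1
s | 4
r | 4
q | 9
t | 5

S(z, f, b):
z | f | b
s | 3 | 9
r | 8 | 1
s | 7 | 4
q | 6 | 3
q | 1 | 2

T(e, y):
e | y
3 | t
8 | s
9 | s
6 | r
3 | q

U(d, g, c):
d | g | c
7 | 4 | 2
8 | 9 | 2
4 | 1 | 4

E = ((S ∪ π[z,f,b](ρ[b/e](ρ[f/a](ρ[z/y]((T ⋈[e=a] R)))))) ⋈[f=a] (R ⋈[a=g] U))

Subexpression sizes:
  S → 5
  T → 5
  R → 5
  (T ⋈[e=a] R) → 1
  ρ[z/y]((T ⋈[e=a] R)) → 1
  ρ[f/a](ρ[z/y]((T ⋈[e=a] R))) → 1
  ρ[b/e](ρ[f/a](ρ[z/y]((T ⋈[e=a] R)))) → 1
  π[z,f,b](ρ[b/e](ρ[f/a](ρ[z/y]((T ⋈[e=a] R))))) → 1
  (S ∪ π[z,f,b](ρ[b/e](ρ[f/a](ρ[z/y]((T ⋈[e=a] R)))))) → 6
  R → 5
  U → 3
  (R ⋈[a=g] U) → 4
  ((S ∪ π[z,f,b](ρ[b/e](ρ[f/a](ρ[z/y]((T ⋈[e=a] R)))))) ⋈[f=a] (R ⋈[a=g] U)) → 2

|E| = 2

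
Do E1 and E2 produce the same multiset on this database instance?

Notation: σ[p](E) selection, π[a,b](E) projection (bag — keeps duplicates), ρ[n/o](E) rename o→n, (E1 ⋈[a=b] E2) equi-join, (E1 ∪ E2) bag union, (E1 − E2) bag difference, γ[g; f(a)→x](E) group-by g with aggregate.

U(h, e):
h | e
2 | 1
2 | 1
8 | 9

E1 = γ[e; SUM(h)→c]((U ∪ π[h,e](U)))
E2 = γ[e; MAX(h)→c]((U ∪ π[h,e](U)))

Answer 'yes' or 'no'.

E1 per-node cardinality:
  U → 3
  U → 3
  π[h,e](U) → 3
  (U ∪ π[h,e](U)) → 6
  γ[e; SUM(h)→c]((U ∪ π[h,e](U))) → 2
E2 per-node cardinality:
  U → 3
  U → 3
  π[h,e](U) → 3
  (U ∪ π[h,e](U)) → 6
  γ[e; MAX(h)→c]((U ∪ π[h,e](U))) → 2

E1 result:
e | c
1 | 8
9 | 16
E2 result:
e | c
1 | 2
9 | 8
Witness: (9, 16) appears 1× in E1 but 0× in E2.

no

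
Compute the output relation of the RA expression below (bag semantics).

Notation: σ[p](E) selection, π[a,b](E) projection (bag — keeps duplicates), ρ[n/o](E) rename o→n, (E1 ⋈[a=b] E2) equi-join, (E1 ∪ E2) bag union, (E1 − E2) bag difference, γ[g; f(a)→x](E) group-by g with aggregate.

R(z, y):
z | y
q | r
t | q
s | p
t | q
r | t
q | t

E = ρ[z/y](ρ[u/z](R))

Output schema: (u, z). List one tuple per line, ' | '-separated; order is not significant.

Subexpression sizes:
  R → 6
  ρ[u/z](R) → 6
  ρ[z/y](ρ[u/z](R)) → 6

== RESULT ==
u | z
q | r
q | t
r | t
s | p
t | q
t | q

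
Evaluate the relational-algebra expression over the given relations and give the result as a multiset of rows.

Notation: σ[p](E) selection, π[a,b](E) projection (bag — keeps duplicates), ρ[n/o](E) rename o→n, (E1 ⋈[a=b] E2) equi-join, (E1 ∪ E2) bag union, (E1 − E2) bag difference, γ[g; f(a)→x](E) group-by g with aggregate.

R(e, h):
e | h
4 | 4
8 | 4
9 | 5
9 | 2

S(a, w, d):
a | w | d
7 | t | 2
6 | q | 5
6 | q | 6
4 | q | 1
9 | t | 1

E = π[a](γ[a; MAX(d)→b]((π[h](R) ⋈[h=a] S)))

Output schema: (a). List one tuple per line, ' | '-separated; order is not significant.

Row counts bottom-up:
  R → 4
  π[h](R) → 4
  S → 5
  (π[h](R) ⋈[h=a] S) → 2
  γ[a; MAX(d)→b]((π[h](R) ⋈[h=a] S)) → 1
  π[a](γ[a; MAX(d)→b]((π[h](R) ⋈[h=a] S))) → 1

== RESULT ==
a
4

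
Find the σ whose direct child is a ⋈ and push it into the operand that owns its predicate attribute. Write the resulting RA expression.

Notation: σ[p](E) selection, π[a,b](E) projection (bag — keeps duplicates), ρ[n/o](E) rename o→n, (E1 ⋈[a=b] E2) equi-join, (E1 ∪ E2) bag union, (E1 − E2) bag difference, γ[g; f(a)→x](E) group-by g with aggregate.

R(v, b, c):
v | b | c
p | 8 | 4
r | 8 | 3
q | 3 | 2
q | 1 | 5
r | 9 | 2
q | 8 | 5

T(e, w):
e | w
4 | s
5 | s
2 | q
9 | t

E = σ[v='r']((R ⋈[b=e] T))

σ filters on v, owned by the left side.
E' = (σ[v='r'](R) ⋈[b=e] T)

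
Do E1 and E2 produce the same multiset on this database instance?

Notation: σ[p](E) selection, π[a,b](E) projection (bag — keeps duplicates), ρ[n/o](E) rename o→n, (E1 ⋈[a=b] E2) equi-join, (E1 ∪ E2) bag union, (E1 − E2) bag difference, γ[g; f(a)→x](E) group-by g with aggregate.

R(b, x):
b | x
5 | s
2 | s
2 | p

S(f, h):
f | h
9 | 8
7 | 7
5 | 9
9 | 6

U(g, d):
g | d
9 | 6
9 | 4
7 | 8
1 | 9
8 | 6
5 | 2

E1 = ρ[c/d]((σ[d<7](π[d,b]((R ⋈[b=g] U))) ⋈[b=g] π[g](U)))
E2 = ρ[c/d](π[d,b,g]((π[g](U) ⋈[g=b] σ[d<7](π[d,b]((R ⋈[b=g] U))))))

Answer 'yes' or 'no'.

E1 stepwise |·|:
  R → 3
  U → 6
  (R ⋈[b=g] U) → 1
  π[d,b]((R ⋈[b=g] U)) → 1
  σ[d<7](π[d,b]((R ⋈[b=g] U))) → 1
  U → 6
  π[g](U) → 6
  (σ[d<7](π[d,b]((R ⋈[b=g] U))) ⋈[b=g] π[g](U)) → 1
  ρ[c/d]((σ[d<7](π[d,b]((R ⋈[b=g] U))) ⋈[b=g] π[g](U))) → 1
E2 stepwise |·|:
  U → 6
  π[g](U) → 6
  R → 3
  U → 6
  (R ⋈[b=g] U) → 1
  π[d,b]((R ⋈[b=g] U)) → 1
  σ[d<7](π[d,b]((R ⋈[b=g] U))) → 1
  (π[g](U) ⋈[g=b] σ[d<7](π[d,b]((R ⋈[b=g] U)))) → 1
  π[d,b,g]((π[g](U) ⋈[g=b] σ[d<7](π[d,b]((R ⋈[b=g] U))))) → 1
  ρ[c/d](π[d,b,g]((π[g](U) ⋈[g=b] σ[d<7](π[d,b]((R ⋈[b=g] U)))))) → 1

E1 and E2 produce the same multiset:
c | b | g
2 | 5 | 5

yes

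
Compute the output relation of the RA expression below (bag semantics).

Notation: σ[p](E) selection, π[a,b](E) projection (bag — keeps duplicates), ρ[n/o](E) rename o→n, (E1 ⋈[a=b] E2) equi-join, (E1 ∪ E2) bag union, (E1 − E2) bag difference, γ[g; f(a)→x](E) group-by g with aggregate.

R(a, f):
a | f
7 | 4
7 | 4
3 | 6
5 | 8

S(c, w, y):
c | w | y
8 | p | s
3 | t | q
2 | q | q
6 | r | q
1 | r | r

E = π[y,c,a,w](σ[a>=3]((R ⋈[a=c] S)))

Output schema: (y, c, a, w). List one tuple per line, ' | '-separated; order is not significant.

Stepwise |·|:
  R → 4
  S → 5
  (R ⋈[a=c] S) → 1
  σ[a>=3]((R ⋈[a=c] S)) → 1
  π[y,c,a,w](σ[a>=3]((R ⋈[a=c] S))) → 1

== RESULT ==
y | c | a | w
q | 3 | 3 | t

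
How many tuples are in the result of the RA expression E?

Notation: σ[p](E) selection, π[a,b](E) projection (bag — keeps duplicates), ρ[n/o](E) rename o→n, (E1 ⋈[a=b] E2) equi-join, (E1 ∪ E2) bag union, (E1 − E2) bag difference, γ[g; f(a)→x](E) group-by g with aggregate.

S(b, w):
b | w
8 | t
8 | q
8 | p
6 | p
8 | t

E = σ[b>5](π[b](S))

Subexpression sizes:
  S → 5
  π[b](S) → 5
  σ[b>5](π[b](S)) → 5

|E| = 5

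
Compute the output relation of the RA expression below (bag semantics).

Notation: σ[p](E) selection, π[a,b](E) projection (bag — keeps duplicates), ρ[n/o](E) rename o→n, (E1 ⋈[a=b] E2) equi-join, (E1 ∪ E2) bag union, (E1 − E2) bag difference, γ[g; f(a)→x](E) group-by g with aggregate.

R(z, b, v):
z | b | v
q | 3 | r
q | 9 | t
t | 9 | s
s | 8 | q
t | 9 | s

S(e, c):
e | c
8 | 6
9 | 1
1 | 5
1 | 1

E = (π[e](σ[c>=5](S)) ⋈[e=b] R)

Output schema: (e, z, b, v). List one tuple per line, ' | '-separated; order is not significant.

Row counts bottom-up:
  S → 4
  σ[c>=5](S) → 2
  π[e](σ[c>=5](S)) → 2
  R → 5
  (π[e](σ[c>=5](S)) ⋈[e=b] R) → 1

== RESULT ==
e | z | b | v
8 | s | 8 | q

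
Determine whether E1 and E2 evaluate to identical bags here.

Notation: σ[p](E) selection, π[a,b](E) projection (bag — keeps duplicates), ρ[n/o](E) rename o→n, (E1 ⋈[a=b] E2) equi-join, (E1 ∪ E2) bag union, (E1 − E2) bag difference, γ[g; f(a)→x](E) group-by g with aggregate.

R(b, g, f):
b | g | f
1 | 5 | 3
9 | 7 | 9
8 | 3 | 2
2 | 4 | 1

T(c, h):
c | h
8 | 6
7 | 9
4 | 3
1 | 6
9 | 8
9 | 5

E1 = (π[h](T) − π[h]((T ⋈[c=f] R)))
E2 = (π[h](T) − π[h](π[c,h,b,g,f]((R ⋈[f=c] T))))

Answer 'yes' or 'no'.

E1 subexpression sizes:
  T → 6
  π[h](T) → 6
  T → 6
  R → 4
  (T ⋈[c=f] R) → 3
  π[h]((T ⋈[c=f] R)) → 3
  (π[h](T) − π[h]((T ⋈[c=f] R))) → 3
E2 subexpression sizes:
  T → 6
  π[h](T) → 6
  R → 4
  T → 6
  (R ⋈[f=c] T) → 3
  π[c,h,b,g,f]((R ⋈[f=c] T)) → 3
  π[h](π[c,h,b,g,f]((R ⋈[f=c] T))) → 3
  (π[h](T) − π[h](π[c,h,b,g,f]((R ⋈[f=c] T)))) → 3

E1 and E2 produce the same multiset:
h
3
6
9

yes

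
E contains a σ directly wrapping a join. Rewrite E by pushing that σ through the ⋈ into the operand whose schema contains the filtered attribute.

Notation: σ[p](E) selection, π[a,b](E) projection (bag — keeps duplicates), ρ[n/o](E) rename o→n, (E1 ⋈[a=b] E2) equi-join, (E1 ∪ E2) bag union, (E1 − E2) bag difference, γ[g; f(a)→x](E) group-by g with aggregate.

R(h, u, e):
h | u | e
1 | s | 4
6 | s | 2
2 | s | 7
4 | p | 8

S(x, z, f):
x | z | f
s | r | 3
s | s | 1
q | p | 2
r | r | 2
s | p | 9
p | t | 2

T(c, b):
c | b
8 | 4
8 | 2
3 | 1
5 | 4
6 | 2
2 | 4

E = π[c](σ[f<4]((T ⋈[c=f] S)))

σ filters on f, owned by the right side.
E' = π[c]((T ⋈[c=f] σ[f<4](S)))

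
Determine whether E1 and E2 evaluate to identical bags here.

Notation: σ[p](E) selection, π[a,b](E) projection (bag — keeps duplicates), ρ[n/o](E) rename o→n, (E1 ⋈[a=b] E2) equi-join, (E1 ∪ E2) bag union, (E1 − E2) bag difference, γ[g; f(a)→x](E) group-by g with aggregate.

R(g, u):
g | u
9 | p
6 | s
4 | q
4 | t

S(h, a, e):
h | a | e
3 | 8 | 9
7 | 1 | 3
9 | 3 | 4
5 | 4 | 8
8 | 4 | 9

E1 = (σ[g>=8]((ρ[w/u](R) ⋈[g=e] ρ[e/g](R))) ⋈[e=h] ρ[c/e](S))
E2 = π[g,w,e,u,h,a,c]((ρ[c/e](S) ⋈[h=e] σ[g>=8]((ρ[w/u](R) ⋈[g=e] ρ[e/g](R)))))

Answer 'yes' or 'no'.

E1 stepwise |·|:
  R → 4
  ρ[w/u](R) → 4
  R → 4
  ρ[e/g](R) → 4
  (ρ[w/u](R) ⋈[g=e] ρ[e/g](R)) → 6
  σ[g>=8]((ρ[w/u](R) ⋈[g=e] ρ[e/g](R))) → 1
  S → 5
  ρ[c/e](S) → 5
  (σ[g>=8]((ρ[w/u](R) ⋈[g=e] ρ[e/g](R))) ⋈[e=h] ρ[c/e](S)) → 1
E2 stepwise |·|:
  S → 5
  ρ[c/e](S) → 5
  R → 4
  ρ[w/u](R) → 4
  R → 4
  ρ[e/g](R) → 4
  (ρ[w/u](R) ⋈[g=e] ρ[e/g](R)) → 6
  σ[g>=8]((ρ[w/u](R) ⋈[g=e] ρ[e/g](R))) → 1
  (ρ[c/e](S) ⋈[h=e] σ[g>=8]((ρ[w/u](R) ⋈[g=e] ρ[e/g](R)))) → 1
  π[g,w,e,u,h,a,c]((ρ[c/e](S) ⋈[h=e] σ[g>=8]((ρ[w/u](R) ⋈[g=e] ρ[e/g](R))))) → 1

E1 and E2 produce the same multiset:
g | w | e | u | h | a | c
9 | p | 9 | p | 9 | 3 | 4

yes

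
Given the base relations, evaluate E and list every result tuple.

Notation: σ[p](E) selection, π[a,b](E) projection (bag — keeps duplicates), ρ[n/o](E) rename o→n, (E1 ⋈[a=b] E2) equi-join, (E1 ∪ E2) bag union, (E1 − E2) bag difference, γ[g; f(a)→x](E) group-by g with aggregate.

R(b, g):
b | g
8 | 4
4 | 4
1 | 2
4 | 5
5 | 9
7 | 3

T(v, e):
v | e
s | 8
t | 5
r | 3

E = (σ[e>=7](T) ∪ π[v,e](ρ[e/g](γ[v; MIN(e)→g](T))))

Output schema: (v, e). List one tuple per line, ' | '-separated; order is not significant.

Row counts bottom-up:
  T → 3
  σ[e>=7](T) → 1
  T → 3
  γ[v; MIN(e)→g](T) → 3
  ρ[e/g](γ[v; MIN(e)→g](T)) → 3
  π[v,e](ρ[e/g](γ[v; MIN(e)→g](T))) → 3
  (σ[e>=7](T) ∪ π[v,e](ρ[e/g](γ[v; MIN(e)→g](T)))) → 4

== RESULT ==
v | e
r | 3
s | 8
s | 8
t | 5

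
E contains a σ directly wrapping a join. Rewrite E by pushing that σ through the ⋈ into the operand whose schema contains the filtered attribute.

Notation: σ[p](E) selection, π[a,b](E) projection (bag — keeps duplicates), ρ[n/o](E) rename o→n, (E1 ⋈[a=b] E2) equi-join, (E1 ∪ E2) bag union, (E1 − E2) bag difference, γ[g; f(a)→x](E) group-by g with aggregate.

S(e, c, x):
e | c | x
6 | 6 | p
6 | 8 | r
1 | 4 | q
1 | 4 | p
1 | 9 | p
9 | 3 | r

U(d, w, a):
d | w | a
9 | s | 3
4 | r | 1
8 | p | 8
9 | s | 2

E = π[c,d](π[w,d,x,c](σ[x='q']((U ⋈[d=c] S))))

σ filters on x, owned by the right side.
E' = π[c,d](π[w,d,x,c]((U ⋈[d=c] σ[x='q'](S))))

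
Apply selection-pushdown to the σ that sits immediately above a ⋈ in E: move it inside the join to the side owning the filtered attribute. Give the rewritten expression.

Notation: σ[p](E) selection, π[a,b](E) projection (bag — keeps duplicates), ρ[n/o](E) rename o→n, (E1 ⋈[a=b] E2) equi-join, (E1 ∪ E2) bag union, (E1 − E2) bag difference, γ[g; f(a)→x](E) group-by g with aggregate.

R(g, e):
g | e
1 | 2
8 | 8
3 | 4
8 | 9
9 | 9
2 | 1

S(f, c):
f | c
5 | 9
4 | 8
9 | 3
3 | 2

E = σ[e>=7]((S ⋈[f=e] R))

σ filters on e, owned by the right side.
E' = (S ⋈[f=e] σ[e>=7](R))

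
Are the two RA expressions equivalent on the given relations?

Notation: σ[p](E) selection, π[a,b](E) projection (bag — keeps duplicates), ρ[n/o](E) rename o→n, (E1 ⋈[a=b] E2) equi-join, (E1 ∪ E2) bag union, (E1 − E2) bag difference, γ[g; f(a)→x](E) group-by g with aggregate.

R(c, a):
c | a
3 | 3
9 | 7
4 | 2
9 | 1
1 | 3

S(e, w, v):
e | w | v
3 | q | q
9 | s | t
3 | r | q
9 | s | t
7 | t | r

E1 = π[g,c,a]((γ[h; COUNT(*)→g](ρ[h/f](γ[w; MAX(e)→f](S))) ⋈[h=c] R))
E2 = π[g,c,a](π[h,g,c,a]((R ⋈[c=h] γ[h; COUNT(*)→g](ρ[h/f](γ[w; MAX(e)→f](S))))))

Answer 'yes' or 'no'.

E1 subexpression sizes:
  S → 5
  γ[w; MAX(e)→f](S) → 4
  ρ[h/f](γ[w; MAX(e)→f](S)) → 4
  γ[h; COUNT(*)→g](ρ[h/f](γ[w; MAX(e)→f](S))) → 3
  R → 5
  (γ[h; COUNT(*)→g](ρ[h/f](γ[w; MAX(e)→f](S))) ⋈[h=c] R) → 3
  π[g,c,a]((γ[h; COUNT(*)→g](ρ[h/f](γ[w; MAX(e)→f](S))) ⋈[h=c] R)) → 3
E2 subexpression sizes:
  R → 5
  S → 5
  γ[w; MAX(e)→f](S) → 4
  ρ[h/f](γ[w; MAX(e)→f](S)) → 4
  γ[h; COUNT(*)→g](ρ[h/f](γ[w; MAX(e)→f](S))) → 3
  (R ⋈[c=h] γ[h; COUNT(*)→g](ρ[h/f](γ[w; MAX(e)→f](S)))) → 3
  π[h,g,c,a]((R ⋈[c=h] γ[h; COUNT(*)→g](ρ[h/f](γ[w; MAX(e)→f](S))))) → 3
  π[g,c,a](π[h,g,c,a]((R ⋈[c=h] γ[h; COUNT(*)→g](ρ[h/f](γ[w; MAX(e)→f](S)))))) → 3

E1 and E2 produce the same multiset:
g | c | a
1 | 9 | 1
1 | 9 | 7
2 | 3 | 3

yes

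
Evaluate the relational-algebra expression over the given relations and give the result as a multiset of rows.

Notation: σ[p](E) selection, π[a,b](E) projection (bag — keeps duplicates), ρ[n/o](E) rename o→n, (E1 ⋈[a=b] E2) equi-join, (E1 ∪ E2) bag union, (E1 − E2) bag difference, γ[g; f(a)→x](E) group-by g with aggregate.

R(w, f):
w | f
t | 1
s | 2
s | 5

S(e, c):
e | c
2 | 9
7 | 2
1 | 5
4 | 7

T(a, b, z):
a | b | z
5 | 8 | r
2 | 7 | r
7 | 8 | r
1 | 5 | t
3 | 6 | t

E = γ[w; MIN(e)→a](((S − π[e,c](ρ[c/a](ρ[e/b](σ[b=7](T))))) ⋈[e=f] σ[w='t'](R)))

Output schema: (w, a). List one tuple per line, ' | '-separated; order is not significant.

Per-node cardinality:
  S → 4
  T → 5
  σ[b=7](T) → 1
  ρ[e/b](σ[b=7](T)) → 1
  ρ[c/a](ρ[e/b](σ[b=7](T))) → 1
  π[e,c](ρ[c/a](ρ[e/b](σ[b=7](T)))) → 1
  (S − π[e,c](ρ[c/a](ρ[e/b](σ[b=7](T))))) → 3
  R → 3
  σ[w='t'](R) → 1
  ((S − π[e,c](ρ[c/a](ρ[e/b](σ[b=7](T))))) ⋈[e=f] σ[w='t'](R)) → 1
  γ[w; MIN(e)→a](((S − π[e,c](ρ[c/a](ρ[e/b](σ[b=7](T))))) ⋈[e=f] σ[w='t'](R))) → 1

== RESULT ==
w | a
t | 1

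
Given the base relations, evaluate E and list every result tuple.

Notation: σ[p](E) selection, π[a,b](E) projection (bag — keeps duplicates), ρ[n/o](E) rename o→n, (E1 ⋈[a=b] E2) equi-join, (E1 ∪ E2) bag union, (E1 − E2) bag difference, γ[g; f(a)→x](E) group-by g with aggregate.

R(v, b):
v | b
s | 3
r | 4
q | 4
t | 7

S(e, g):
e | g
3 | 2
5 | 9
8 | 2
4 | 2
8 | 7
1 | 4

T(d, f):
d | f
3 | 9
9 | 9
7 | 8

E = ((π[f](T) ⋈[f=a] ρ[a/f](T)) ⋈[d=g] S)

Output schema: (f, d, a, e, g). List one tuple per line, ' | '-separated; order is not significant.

Row counts bottom-up:
  T → 3
  π[f](T) → 3
  T → 3
  ρ[a/f](T) → 3
  (π[f](T) ⋈[f=a] ρ[a/f](T)) → 5
  S → 6
  ((π[f](T) ⋈[f=a] ρ[a/f](T)) ⋈[d=g] S) → 3

== RESULT ==
f | d | a | e | g
8 | 7 | 8 | 8 | 7
9 | 9 | 9 | 5 | 9
9 | 9 | 9 | 5 | 9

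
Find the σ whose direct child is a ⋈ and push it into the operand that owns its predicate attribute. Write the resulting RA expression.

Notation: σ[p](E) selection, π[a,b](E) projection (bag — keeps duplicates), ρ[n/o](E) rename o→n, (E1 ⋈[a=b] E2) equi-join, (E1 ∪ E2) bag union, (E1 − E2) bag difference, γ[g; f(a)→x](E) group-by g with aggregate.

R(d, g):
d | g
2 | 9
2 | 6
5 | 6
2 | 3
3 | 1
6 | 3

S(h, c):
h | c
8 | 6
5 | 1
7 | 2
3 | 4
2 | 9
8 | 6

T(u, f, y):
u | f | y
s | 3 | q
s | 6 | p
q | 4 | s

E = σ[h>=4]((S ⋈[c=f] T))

σ filters on h, owned by the left side.
E' = (σ[h>=4](S) ⋈[c=f] T)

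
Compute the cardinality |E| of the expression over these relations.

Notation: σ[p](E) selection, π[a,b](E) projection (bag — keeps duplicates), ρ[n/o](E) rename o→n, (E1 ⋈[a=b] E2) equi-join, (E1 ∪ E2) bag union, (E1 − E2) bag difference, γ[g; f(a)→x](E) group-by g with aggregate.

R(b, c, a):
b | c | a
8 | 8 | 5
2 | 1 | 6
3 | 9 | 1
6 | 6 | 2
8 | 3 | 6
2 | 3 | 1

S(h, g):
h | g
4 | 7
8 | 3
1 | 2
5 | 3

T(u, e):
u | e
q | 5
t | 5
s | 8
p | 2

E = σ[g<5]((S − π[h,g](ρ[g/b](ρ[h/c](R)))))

Per-node cardinality:
  S → 4
  R → 6
  ρ[h/c](R) → 6
  ρ[g/b](ρ[h/c](R)) → 6
  π[h,g](ρ[g/b](ρ[h/c](R))) → 6
  (S − π[h,g](ρ[g/b](ρ[h/c](R)))) → 3
  σ[g<5]((S − π[h,g](ρ[g/b](ρ[h/c](R))))) → 2

|E| = 2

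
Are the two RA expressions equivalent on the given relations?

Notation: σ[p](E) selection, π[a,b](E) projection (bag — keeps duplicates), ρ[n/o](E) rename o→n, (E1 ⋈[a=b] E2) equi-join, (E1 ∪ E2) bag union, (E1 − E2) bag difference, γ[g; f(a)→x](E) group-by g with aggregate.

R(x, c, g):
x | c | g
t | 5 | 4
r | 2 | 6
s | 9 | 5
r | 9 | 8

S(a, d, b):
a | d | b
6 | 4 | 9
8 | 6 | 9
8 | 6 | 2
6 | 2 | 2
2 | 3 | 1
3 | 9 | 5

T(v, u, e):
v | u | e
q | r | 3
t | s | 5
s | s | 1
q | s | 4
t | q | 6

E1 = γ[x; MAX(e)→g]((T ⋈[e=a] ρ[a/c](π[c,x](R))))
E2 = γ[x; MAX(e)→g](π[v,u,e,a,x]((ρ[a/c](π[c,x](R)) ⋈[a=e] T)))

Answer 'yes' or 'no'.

E1 per-node cardinality:
  T → 5
  R → 4
  π[c,x](R) → 4
  ρ[a/c](π[c,x](R)) → 4
  (T ⋈[e=a] ρ[a/c](π[c,x](R))) → 1
  γ[x; MAX(e)→g]((T ⋈[e=a] ρ[a/c](π[c,x](R)))) → 1
E2 per-node cardinality:
  R → 4
  π[c,x](R) → 4
  ρ[a/c](π[c,x](R)) → 4
  T → 5
  (ρ[a/c](π[c,x](R)) ⋈[a=e] T) → 1
  π[v,u,e,a,x]((ρ[a/c](π[c,x](R)) ⋈[a=e] T)) → 1
  γ[x; MAX(e)→g](π[v,u,e,a,x]((ρ[a/c](π[c,x](R)) ⋈[a=e] T))) → 1

E1 and E2 produce the same multiset:
x | g
t | 5

yes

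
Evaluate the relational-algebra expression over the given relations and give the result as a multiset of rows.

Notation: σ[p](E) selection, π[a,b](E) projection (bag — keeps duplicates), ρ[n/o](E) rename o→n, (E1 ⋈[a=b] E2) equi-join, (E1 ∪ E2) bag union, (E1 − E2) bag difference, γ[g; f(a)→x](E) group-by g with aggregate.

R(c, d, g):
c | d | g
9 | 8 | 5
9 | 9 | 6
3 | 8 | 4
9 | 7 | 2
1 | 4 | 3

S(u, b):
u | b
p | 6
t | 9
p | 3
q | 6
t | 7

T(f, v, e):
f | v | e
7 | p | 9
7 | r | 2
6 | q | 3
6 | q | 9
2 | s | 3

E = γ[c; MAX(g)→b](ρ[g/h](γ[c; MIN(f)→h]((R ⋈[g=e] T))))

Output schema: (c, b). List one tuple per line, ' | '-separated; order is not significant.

Subexpression sizes:
  R → 5
  T → 5
  (R ⋈[g=e] T) → 3
  γ[c; MIN(f)→h]((R ⋈[g=e] T)) → 2
  ρ[g/h](γ[c; MIN(f)→h]((R ⋈[g=e] T))) → 2
  γ[c; MAX(g)→b](ρ[g/h](γ[c; MIN(f)→h]((R ⋈[g=e] T)))) → 2

== RESULT ==
c | b
1 | 2
9 | 7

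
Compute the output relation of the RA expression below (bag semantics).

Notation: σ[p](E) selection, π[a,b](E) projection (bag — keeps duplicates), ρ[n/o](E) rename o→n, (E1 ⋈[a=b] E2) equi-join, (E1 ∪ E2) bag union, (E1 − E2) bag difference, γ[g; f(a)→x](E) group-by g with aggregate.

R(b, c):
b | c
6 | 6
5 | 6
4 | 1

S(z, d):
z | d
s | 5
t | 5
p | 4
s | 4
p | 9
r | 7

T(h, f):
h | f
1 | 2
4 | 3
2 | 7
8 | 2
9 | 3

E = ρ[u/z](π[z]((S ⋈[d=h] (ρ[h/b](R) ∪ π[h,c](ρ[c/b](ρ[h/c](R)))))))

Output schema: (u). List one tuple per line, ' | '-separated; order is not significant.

Per-node cardinality:
  S → 6
  R → 3
  ρ[h/b](R) → 3
  R → 3
  ρ[h/c](R) → 3
  ρ[c/b](ρ[h/c](R)) → 3
  π[h,c](ρ[c/b](ρ[h/c](R))) → 3
  (ρ[h/b](R) ∪ π[h,c](ρ[c/b](ρ[h/c](R)))) → 6
  (S ⋈[d=h] (ρ[h/b](R) ∪ π[h,c](ρ[c/b](ρ[h/c](R))))) → 4
  π[z]((S ⋈[d=h] (ρ[h/b](R) ∪ π[h,c](ρ[c/b](ρ[h/c](R)))))) → 4
  ρ[u/z](π[z]((S ⋈[d=h] (ρ[h/b](R) ∪ π[h,c](ρ[c/b](ρ[h/c](R))))))) → 4

== RESULT ==
u
p
s
s
t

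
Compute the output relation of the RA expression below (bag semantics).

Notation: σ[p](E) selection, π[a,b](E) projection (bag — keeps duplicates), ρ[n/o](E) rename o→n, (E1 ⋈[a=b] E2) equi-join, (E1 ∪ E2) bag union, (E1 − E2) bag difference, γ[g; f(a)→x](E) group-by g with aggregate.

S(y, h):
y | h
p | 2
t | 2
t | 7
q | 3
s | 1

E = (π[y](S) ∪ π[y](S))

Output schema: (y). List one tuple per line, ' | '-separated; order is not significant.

Per-node cardinality:
  S → 5
  π[y](S) → 5
  S → 5
  π[y](S) → 5
  (π[y](S) ∪ π[y](S)) → 10

== RESULT ==
y
p
p
q
q
s
s
t
t
t
t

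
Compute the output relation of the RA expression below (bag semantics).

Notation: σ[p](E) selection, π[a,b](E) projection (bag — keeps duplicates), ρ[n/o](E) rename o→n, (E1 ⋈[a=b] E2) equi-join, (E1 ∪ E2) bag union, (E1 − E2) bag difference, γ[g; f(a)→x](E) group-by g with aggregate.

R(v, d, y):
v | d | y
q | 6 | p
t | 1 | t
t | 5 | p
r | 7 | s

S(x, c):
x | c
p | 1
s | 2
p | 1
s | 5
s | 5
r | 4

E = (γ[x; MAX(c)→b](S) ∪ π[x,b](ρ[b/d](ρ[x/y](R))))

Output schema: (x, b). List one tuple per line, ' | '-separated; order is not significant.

Subexpression sizes:
  S → 6
  γ[x; MAX(c)→b](S) → 3
  R → 4
  ρ[x/y](R) → 4
  ρ[b/d](ρ[x/y](R)) → 4
  π[x,b](ρ[b/d](ρ[x/y](R))) → 4
  (γ[x; MAX(c)→b](S) ∪ π[x,b](ρ[b/d](ρ[x/y](R)))) → 7

== RESULT ==
x | b
p | 1
p | 5
p | 6
r | 4
s | 5
s | 7
t | 1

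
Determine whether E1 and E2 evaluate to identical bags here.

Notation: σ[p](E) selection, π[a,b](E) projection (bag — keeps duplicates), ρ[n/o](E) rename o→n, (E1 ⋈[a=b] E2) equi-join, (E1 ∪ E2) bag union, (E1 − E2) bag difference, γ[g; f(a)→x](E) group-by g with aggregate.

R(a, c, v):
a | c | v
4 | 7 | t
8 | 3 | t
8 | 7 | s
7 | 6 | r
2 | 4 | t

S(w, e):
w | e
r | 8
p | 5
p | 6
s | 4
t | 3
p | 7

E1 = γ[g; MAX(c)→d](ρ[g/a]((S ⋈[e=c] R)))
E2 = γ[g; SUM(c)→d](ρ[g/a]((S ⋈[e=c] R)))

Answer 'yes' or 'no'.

E1 stepwise |·|:
  S → 6
  R → 5
  (S ⋈[e=c] R) → 5
  ρ[g/a]((S ⋈[e=c] R)) → 5
  γ[g; MAX(c)→d](ρ[g/a]((S ⋈[e=c] R))) → 4
E2 stepwise |·|:
  S → 6
  R → 5
  (S ⋈[e=c] R) → 5
  ρ[g/a]((S ⋈[e=c] R)) → 5
  γ[g; SUM(c)→d](ρ[g/a]((S ⋈[e=c] R))) → 4

E1 result:
g | d
2 | 4
4 | 7
7 | 6
8 | 7
E2 result:
g | d
2 | 4
4 | 7
7 | 6
8 | 10
Witness: (8, 7) appears 1× in E1 but 0× in E2.

no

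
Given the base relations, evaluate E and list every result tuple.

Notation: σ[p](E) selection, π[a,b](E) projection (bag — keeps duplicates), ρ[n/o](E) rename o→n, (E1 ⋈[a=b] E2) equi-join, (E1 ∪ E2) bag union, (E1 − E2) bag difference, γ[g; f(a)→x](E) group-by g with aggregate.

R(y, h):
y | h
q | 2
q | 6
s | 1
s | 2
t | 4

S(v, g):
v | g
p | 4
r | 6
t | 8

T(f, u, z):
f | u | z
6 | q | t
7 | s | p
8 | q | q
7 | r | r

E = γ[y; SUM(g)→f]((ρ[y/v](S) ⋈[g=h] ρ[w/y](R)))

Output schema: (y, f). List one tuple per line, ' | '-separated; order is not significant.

Subexpression sizes:
  S → 3
  ρ[y/v](S) → 3
  R → 5
  ρ[w/y](R) → 5
  (ρ[y/v](S) ⋈[g=h] ρ[w/y](R)) → 2
  γ[y; SUM(g)→f]((ρ[y/v](S) ⋈[g=h] ρ[w/y](R))) → 2

== RESULT ==
y | f
p | 4
r | 6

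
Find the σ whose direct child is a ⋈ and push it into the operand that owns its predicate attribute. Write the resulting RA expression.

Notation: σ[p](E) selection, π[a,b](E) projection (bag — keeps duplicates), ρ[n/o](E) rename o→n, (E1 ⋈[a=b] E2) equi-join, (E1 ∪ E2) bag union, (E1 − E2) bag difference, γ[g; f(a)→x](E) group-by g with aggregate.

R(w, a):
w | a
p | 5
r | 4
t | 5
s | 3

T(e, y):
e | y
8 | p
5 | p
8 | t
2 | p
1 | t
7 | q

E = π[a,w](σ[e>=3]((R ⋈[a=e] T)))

σ filters on e, owned by the right side.
E' = π[a,w]((R ⋈[a=e] σ[e>=3](T)))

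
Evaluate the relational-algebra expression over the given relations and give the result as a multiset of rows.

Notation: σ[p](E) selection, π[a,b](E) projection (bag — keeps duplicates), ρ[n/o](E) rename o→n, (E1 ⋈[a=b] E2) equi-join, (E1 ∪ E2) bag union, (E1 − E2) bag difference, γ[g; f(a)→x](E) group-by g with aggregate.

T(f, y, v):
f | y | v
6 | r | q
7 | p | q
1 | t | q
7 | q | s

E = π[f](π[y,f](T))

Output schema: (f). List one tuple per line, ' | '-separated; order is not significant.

Subexpression sizes:
  T → 4
  π[y,f](T) → 4
  π[f](π[y,f](T)) → 4

== RESULT ==
f
1
6
7
7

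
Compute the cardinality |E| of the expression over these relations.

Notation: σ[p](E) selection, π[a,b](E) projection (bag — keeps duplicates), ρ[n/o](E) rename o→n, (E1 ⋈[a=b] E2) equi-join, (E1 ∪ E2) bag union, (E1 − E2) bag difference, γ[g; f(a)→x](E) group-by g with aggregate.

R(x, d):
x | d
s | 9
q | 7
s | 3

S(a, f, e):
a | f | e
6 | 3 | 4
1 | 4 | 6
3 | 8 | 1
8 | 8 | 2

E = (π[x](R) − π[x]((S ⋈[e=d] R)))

Row counts bottom-up:
  R → 3
  π[x](R) → 3
  S → 4
  R → 3
  (S ⋈[e=d] R) → 0
  π[x]((S ⋈[e=d] R)) → 0
  (π[x](R) − π[x]((S ⋈[e=d] R))) → 3

|E| = 3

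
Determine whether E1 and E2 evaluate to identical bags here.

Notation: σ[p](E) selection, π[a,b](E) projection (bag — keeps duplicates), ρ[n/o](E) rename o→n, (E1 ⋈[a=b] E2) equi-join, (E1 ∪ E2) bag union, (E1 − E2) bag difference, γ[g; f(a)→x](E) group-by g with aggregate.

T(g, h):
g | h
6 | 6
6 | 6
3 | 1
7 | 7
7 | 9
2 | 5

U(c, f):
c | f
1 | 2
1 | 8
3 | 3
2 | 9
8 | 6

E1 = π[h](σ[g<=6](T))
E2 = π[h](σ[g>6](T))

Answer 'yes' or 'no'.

E1 per-node cardinality:
  T → 6
  σ[g<=6](T) → 4
  π[h](σ[g<=6](T)) → 4
E2 per-node cardinality:
  T → 6
  σ[g>6](T) → 2
  π[h](σ[g>6](T)) → 2

E1 result:
h
1
5
6
6
E2 result:
h
7
9
Witness: (6,) appears 2× in E1 but 0× in E2.

no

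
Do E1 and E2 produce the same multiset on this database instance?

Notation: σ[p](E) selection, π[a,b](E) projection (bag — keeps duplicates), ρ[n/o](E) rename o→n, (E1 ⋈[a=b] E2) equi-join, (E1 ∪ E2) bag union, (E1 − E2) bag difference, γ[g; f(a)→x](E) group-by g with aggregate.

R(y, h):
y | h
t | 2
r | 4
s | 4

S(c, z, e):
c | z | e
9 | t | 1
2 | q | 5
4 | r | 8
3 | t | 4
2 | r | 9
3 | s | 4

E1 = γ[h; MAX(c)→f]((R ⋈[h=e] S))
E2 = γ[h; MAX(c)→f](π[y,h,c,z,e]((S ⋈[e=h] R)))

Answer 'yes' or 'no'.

E1 subexpression sizes:
  R → 3
  S → 6
  (R ⋈[h=e] S) → 4
  γ[h; MAX(c)→f]((R ⋈[h=e] S)) → 1
E2 subexpression sizes:
  S → 6
  R → 3
  (S ⋈[e=h] R) → 4
  π[y,h,c,z,e]((S ⋈[e=h] R)) → 4
  γ[h; MAX(c)→f](π[y,h,c,z,e]((S ⋈[e=h] R))) → 1

E1 and E2 produce the same multiset:
h | f
4 | 3

yes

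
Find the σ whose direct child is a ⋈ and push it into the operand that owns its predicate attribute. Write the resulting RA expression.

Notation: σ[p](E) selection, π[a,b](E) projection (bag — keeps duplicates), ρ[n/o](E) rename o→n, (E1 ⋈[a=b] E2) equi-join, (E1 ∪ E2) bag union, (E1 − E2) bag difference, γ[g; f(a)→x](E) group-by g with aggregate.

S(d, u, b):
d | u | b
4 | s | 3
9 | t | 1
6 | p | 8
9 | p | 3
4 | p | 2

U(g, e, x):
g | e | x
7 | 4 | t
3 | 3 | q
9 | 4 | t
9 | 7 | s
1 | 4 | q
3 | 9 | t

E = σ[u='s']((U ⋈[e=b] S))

σ filters on u, owned by the right side.
E' = (U ⋈[e=b] σ[u='s'](S))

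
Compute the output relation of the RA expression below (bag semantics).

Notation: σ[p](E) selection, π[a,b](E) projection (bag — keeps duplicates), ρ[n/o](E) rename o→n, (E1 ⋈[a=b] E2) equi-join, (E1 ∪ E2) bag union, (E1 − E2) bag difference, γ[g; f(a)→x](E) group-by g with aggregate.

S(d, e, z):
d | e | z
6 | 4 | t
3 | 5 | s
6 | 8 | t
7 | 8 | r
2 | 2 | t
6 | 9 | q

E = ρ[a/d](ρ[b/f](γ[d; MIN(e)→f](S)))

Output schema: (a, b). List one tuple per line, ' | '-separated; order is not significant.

Subexpression sizes:
  S → 6
  γ[d; MIN(e)→f](S) → 4
  ρ[b/f](γ[d; MIN(e)→f](S)) → 4
  ρ[a/d](ρ[b/f](γ[d; MIN(e)→f](S))) → 4

== RESULT ==
a | b
2 | 2
3 | 5
6 | 4
7 | 8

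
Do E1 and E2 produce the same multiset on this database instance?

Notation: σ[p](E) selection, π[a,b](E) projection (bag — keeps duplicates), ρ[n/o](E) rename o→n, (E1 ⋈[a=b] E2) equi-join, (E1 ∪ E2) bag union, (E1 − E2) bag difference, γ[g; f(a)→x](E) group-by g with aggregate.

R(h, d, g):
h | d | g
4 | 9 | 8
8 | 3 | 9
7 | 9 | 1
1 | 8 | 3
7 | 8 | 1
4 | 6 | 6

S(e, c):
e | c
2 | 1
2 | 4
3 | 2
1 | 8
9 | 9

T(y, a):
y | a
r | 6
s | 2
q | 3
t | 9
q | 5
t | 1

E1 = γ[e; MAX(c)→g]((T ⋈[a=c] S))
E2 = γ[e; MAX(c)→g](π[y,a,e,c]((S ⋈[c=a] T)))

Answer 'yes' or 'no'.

E1 subexpression sizes:
  T → 6
  S → 5
  (T ⋈[a=c] S) → 3
  γ[e; MAX(c)→g]((T ⋈[a=c] S)) → 3
E2 subexpression sizes:
  S → 5
  T → 6
  (S ⋈[c=a] T) → 3
  π[y,a,e,c]((S ⋈[c=a] T)) → 3
  γ[e; MAX(c)→g](π[y,a,e,c]((S ⋈[c=a] T))) → 3

E1 and E2 produce the same multiset:
e | g
2 | 1
3 | 2
9 | 9

yes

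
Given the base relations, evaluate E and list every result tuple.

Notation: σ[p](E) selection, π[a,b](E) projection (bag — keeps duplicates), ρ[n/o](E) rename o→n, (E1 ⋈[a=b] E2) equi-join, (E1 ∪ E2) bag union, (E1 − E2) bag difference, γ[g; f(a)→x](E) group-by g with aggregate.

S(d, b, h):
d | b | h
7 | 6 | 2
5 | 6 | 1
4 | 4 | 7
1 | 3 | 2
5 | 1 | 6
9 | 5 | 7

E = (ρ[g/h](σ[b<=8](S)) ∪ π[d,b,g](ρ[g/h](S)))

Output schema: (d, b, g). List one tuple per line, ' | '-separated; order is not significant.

Per-node cardinality:
  S → 6
  σ[b<=8](S) → 6
  ρ[g/h](σ[b<=8](S)) → 6
  S → 6
  ρ[g/h](S) → 6
  π[d,b,g](ρ[g/h](S)) → 6
  (ρ[g/h](σ[b<=8](S)) ∪ π[d,b,g](ρ[g/h](S))) → 12

== RESULT ==
d | b | g
1 | 3 | 2
1 | 3 | 2
4 | 4 | 7
4 | 4 | 7
5 | 1 | 6
5 | 1 | 6
5 | 6 | 1
5 | 6 | 1
7 | 6 | 2
7 | 6 | 2
9 | 5 | 7
9 | 5 | 7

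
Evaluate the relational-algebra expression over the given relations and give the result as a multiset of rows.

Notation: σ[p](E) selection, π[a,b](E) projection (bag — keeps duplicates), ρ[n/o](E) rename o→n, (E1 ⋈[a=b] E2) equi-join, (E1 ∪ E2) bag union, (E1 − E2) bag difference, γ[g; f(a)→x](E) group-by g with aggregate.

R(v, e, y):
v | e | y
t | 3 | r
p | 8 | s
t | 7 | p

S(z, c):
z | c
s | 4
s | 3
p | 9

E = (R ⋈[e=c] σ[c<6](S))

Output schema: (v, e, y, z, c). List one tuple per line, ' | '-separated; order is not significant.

Row counts bottom-up:
  R → 3
  S → 3
  σ[c<6](S) → 2
  (R ⋈[e=c] σ[c<6](S)) → 1

== RESULT ==
v | e | y | z | c
t | 3 | r | s | 3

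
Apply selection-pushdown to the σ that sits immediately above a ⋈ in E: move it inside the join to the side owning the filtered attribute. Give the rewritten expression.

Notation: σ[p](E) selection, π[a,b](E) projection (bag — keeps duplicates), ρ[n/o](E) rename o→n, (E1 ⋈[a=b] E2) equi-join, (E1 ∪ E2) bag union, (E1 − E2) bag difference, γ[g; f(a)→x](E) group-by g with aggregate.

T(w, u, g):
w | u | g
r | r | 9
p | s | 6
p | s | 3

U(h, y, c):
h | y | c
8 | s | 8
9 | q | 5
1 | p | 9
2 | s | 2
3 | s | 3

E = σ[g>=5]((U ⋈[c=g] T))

σ filters on g, owned by the right side.
E' = (U ⋈[c=g] σ[g>=5](T))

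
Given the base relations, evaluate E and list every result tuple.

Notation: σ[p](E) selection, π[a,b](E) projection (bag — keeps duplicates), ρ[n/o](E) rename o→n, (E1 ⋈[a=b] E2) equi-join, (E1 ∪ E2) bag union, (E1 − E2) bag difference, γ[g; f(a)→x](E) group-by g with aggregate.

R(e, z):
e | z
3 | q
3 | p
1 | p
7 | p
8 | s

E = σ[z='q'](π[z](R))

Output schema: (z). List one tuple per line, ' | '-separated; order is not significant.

Per-node cardinality:
  R → 5
  π[z](R) → 5
  σ[z='q'](π[z](R)) → 1

== RESULT ==
z
q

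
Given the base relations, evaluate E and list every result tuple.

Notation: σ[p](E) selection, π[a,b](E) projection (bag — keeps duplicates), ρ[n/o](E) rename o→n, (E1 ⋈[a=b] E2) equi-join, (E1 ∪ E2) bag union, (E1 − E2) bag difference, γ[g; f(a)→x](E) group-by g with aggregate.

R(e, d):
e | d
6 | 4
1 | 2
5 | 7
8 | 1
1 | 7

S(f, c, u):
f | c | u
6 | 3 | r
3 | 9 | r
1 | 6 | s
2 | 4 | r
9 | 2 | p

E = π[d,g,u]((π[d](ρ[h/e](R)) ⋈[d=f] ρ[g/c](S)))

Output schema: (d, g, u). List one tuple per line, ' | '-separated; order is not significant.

Subexpression sizes:
  R → 5
  ρ[h/e](R) → 5
  π[d](ρ[h/e](R)) → 5
  S → 5
  ρ[g/c](S) → 5
  (π[d](ρ[h/e](R)) ⋈[d=f] ρ[g/c](S)) → 2
  π[d,g,u]((π[d](ρ[h/e](R)) ⋈[d=f] ρ[g/c](S))) → 2

== RESULT ==
d | g | u
1 | 6 | s
2 | 4 | r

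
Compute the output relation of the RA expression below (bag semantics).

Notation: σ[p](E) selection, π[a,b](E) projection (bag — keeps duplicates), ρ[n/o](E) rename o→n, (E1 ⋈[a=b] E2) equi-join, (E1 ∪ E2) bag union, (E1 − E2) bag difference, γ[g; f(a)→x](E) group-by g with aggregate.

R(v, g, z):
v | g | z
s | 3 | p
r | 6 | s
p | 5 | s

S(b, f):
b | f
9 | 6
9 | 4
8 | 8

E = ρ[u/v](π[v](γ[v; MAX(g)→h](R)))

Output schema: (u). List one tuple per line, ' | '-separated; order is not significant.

Stepwise |·|:
  R → 3
  γ[v; MAX(g)→h](R) → 3
  π[v](γ[v; MAX(g)→h](R)) → 3
  ρ[u/v](π[v](γ[v; MAX(g)→h](R))) → 3

== RESULT ==
u
p
r
s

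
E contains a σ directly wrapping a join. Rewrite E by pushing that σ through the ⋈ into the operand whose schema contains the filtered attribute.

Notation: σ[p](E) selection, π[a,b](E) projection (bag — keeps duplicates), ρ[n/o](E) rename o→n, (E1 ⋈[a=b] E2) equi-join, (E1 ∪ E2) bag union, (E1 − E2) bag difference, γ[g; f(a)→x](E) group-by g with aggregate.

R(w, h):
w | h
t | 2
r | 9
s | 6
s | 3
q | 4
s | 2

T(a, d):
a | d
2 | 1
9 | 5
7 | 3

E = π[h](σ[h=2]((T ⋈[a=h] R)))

σ filters on h, owned by the right side.
E' = π[h]((T ⋈[a=h] σ[h=2](R)))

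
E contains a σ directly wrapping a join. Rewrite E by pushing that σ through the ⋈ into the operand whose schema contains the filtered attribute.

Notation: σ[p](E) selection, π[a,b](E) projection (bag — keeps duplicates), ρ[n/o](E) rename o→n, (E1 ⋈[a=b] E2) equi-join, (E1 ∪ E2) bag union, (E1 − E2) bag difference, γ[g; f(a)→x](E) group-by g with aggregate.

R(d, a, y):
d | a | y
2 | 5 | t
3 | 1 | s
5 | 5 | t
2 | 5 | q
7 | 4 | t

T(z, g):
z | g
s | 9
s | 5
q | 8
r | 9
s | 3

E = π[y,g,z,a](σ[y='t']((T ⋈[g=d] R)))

σ filters on y, owned by the right side.
E' = π[y,g,z,a]((T ⋈[g=d] σ[y='t'](R)))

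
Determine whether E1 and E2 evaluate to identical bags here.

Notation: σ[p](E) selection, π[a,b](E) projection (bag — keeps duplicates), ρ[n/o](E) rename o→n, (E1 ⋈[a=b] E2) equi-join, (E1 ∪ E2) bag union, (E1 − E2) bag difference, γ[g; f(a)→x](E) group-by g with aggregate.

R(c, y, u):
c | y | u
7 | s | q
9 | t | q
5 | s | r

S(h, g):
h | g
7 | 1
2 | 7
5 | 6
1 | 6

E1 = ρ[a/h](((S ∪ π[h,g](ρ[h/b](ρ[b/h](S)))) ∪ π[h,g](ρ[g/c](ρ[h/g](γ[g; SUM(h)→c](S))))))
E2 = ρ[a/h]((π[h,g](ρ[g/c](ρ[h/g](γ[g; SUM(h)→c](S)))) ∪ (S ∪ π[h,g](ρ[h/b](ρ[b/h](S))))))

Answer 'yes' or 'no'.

E1 row counts bottom-up:
  S → 4
  S → 4
  ρ[b/h](S) → 4
  ρ[h/b](ρ[b/h](S)) → 4
  π[h,g](ρ[h/b](ρ[b/h](S))) → 4
  (S ∪ π[h,g](ρ[h/b](ρ[b/h](S)))) → 8
  S → 4
  γ[g; SUM(h)→c](S) → 3
  ρ[h/g](γ[g; SUM(h)→c](S)) → 3
  ρ[g/c](ρ[h/g](γ[g; SUM(h)→c](S))) → 3
  π[h,g](ρ[g/c](ρ[h/g](γ[g; SUM(h)→c](S)))) → 3
  ((S ∪ π[h,g](ρ[h/b](ρ[b/h](S)))) ∪ π[h,g](ρ[g/c](ρ[h/g](γ[g; SUM(h)→c](S))))) → 11
  ρ[a/h](((S ∪ π[h,g](ρ[h/b](ρ[b/h](S)))) ∪ π[h,g](ρ[g/c](ρ[h/g](γ[g; SUM(h)→c](S)))))) → 11
E2 row counts bottom-up:
  S → 4
  γ[g; SUM(h)→c](S) → 3
  ρ[h/g](γ[g; SUM(h)→c](S)) → 3
  ρ[g/c](ρ[h/g](γ[g; SUM(h)→c](S))) → 3
  π[h,g](ρ[g/c](ρ[h/g](γ[g; SUM(h)→c](S)))) → 3
  S → 4
  S → 4
  ρ[b/h](S) → 4
  ρ[h/b](ρ[b/h](S)) → 4
  π[h,g](ρ[h/b](ρ[b/h](S))) → 4
  (S ∪ π[h,g](ρ[h/b](ρ[b/h](S)))) → 8
  (π[h,g](ρ[g/c](ρ[h/g](γ[g; SUM(h)→c](S)))) ∪ (S ∪ π[h,g](ρ[h/b](ρ[b/h](S))))) → 11
  ρ[a/h]((π[h,g](ρ[g/c](ρ[h/g](γ[g; SUM(h)→c](S)))) ∪ (S ∪ π[h,g](ρ[h/b](ρ[b/h](S)))))) → 11

E1 and E2 produce the same multiset:
a | g
1 | 6
1 | 6
1 | 7
2 | 7
2 | 7
5 | 6
5 | 6
6 | 6
7 | 1
7 | 1
7 | 2

yes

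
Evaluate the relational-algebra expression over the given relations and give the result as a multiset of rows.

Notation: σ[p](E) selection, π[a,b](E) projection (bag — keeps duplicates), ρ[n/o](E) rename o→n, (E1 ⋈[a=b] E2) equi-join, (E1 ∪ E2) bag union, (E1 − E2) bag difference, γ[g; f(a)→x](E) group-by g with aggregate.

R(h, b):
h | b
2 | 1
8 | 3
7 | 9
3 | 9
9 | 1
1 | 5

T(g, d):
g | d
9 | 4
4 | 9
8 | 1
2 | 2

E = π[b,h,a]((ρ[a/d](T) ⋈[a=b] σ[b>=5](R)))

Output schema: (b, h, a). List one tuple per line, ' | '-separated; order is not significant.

Per-node cardinality:
  T → 4
  ρ[a/d](T) → 4
  R → 6
  σ[b>=5](R) → 3
  (ρ[a/d](T) ⋈[a=b] σ[b>=5](R)) → 2
  π[b,h,a]((ρ[a/d](T) ⋈[a=b] σ[b>=5](R))) → 2

== RESULT ==
b | h | a
9 | 3 | 9
9 | 7 | 9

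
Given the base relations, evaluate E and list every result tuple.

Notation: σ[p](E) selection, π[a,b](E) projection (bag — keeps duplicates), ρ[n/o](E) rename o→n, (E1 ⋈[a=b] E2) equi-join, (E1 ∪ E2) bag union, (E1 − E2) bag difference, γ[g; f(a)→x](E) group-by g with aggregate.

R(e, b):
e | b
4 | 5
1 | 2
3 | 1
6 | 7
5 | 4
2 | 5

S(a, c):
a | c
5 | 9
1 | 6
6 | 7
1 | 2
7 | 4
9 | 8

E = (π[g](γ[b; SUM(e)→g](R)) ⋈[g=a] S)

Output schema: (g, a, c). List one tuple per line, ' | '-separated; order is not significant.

Row counts bottom-up:
  R → 6
  γ[b; SUM(e)→g](R) → 5
  π[g](γ[b; SUM(e)→g](R)) → 5
  S → 6
  (π[g](γ[b; SUM(e)→g](R)) ⋈[g=a] S) → 5

== RESULT ==
g | a | c
1 | 1 | 2
1 | 1 | 6
5 | 5 | 9
6 | 6 | 7
6 | 6 | 7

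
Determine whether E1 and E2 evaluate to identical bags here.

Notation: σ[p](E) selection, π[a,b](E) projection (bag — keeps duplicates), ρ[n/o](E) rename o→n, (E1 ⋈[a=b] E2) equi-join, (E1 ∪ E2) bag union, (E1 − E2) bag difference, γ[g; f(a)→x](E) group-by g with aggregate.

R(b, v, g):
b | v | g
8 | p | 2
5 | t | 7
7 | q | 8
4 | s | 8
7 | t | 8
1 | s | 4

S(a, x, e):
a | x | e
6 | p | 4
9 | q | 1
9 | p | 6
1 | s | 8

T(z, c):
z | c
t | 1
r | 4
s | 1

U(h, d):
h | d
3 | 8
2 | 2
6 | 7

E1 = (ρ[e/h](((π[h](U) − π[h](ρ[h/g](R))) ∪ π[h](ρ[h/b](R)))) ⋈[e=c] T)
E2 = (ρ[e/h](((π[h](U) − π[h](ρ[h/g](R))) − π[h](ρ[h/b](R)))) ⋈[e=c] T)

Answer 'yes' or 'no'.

E1 subexpression sizes:
  U → 3
  π[h](U) → 3
  R → 6
  ρ[h/g](R) → 6
  π[h](ρ[h/g](R)) → 6
  (π[h](U) − π[h](ρ[h/g](R))) → 2
  R → 6
  ρ[h/b](R) → 6
  π[h](ρ[h/b](R)) → 6
  ((π[h](U) − π[h](ρ[h/g](R))) ∪ π[h](ρ[h/b](R))) → 8
  ρ[e/h](((π[h](U) − π[h](ρ[h/g](R))) ∪ π[h](ρ[h/b](R)))) → 8
  T → 3
  (ρ[e/h](((π[h](U) − π[h](ρ[h/g](R))) ∪ π[h](ρ[h/b](R)))) ⋈[e=c] T) → 3
E2 subexpression sizes:
  U → 3
  π[h](U) → 3
  R → 6
  ρ[h/g](R) → 6
  π[h](ρ[h/g](R)) → 6
  (π[h](U) − π[h](ρ[h/g](R))) → 2
  R → 6
  ρ[h/b](R) → 6
  π[h](ρ[h/b](R)) → 6
  ((π[h](U) − π[h](ρ[h/g](R))) − π[h](ρ[h/b](R))) → 2
  ρ[e/h](((π[h](U) − π[h](ρ[h/g](R))) − π[h](ρ[h/b](R)))) → 2
  T → 3
  (ρ[e/h](((π[h](U) − π[h](ρ[h/g](R))) − π[h](ρ[h/b](R)))) ⋈[e=c] T) → 0

E1 result:
e | z | c
1 | s | 1
1 | t | 1
4 | r | 4
E2 result:
e | z | c
(0 rows)
Witness: (1, 't', 1) appears 1× in E1 but 0× in E2.

no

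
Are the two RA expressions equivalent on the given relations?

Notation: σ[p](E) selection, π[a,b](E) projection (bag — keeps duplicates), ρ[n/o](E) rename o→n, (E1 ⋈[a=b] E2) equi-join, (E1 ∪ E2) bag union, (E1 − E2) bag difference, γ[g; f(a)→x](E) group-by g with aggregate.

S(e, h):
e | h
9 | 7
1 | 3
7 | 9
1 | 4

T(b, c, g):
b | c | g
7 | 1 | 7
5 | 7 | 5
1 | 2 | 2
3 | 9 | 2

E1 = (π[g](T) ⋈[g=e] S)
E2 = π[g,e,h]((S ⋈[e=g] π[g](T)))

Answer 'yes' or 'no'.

E1 stepwise |·|:
  T → 4
  π[g](T) → 4
  S → 4
  (π[g](T) ⋈[g=e] S) → 1
E2 stepwise |·|:
  S → 4
  T → 4
  π[g](T) → 4
  (S ⋈[e=g] π[g](T)) → 1
  π[g,e,h]((S ⋈[e=g] π[g](T))) → 1

E1 and E2 produce the same multiset:
g | e | h
7 | 7 | 9

yes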